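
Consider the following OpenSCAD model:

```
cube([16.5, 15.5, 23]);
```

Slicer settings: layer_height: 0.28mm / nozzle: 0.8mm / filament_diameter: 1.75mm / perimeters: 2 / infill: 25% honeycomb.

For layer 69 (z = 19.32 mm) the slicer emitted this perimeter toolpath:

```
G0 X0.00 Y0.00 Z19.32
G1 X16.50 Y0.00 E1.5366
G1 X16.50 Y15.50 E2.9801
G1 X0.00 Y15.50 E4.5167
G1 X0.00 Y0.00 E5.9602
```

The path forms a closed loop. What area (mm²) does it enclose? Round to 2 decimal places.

255.75 mm²

Apply the shoelace formula to the sequence of (X, Y) vertices; enclosed area = 255.75 mm².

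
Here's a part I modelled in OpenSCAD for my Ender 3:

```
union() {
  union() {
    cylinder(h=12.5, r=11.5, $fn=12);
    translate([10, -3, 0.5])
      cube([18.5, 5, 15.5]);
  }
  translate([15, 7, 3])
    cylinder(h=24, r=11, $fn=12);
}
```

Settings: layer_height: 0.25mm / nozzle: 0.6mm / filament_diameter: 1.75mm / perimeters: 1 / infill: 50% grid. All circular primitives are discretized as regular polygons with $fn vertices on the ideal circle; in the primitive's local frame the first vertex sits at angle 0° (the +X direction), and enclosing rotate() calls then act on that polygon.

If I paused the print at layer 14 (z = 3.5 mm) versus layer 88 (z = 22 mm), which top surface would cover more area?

Layer 14 (z = 3.5): the cylinder: section is a regular 12-gon, circumradius r=11.5 (area = (12/2)·11.500²·sin(360°/12) = 396.75 mm²); the 18.5×5 cube at (10, -3) contributes its full rectangle (area 92.50 mm²); Combining (union): the regions partially overlap — summed areas 489.25 mm² minus the doubly-counted overlap 5.76 mm² gives 483.49 mm² — area = 483.49 mm²; the r=11 cylinder at (15, 7) gives a regular 12-gon of circumradius 11 (constant along its height) (area = (12/2)·11.000²·sin(360°/12) = 363.00 mm²); Taking the union: the regions partially overlap — summed areas 846.49 mm² minus the doubly-counted overlap 110.52 mm² gives 735.98 mm² — area = 735.98 mm². So its area = 735.98 mm². Layer 88 (z = 22): the cylinder is absent (z outside [0, 12.5]); the cube at (10, -3) is not intersected at this z (z outside [0.5, 16]); Combining (union): nothing is present at this height; the r=11 cylinder at (15, 7) gives a regular 12-gon of circumradius 11 (constant along its height) (area = (12/2)·11.000²·sin(360°/12) = 363.00 mm²); Combining (union): only the r=11 cylinder at (15, 7) is present, so the union is just that shape — area = 363.00 mm². So its area = 363.00 mm². Layer 14 is larger (735.98 vs 363.00 mm²).

layer 14 (z = 3.5 mm)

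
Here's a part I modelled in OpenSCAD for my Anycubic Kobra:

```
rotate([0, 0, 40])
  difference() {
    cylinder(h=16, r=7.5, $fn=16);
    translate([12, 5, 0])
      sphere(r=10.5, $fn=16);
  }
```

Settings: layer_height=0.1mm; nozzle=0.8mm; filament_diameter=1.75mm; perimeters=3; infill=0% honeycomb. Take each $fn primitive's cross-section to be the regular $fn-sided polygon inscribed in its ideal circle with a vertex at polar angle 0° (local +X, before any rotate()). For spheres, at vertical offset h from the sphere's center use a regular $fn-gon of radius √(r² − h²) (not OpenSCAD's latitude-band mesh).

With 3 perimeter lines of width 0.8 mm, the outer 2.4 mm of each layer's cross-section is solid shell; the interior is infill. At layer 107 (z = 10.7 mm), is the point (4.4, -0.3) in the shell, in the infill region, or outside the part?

infill

At z = 10.7 mm: the r=7.5 cylinder contributes a regular 16-gon of circumradius 7.5; the sphere at (12, 5) is absent (|z−center|=10.700 > r=10.5); Subtracting the remaining from the first: none of the subtracted shapes is present at this height, so the r=7.5 cylinder is unchanged — 1 connected region; (whole slice rotated 40° about Z — lengths, areas and connectivity unchanged). Overall, the cross-section is a single solid region. Undo the 40° rotation: the query point maps to (3.178, -3.058) in the un-rotated model frame. The nearest boundary edge runs (5.30, -5.30)→(6.93, -2.87); distance from the point to it = 3.01 mm. The point is inside the cross-section and 3.01 mm from the nearest boundary — more than the 2.4 mm shell width (3 × 0.8), so it's in the infill interior.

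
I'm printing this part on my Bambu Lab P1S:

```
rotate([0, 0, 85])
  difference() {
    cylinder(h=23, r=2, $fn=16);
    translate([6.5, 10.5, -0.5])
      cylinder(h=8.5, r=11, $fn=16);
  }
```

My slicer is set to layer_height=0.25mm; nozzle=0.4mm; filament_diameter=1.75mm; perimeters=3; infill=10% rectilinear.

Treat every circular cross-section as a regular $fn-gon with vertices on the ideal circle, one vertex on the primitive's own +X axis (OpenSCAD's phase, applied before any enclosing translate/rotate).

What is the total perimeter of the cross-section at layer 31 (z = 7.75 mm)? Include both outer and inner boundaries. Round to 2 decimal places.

At z = 7.75 mm: the cylinder: section is a regular 16-gon, circumradius r=2 (perimeter = 2·16·2.000·sin(180°/16) = 12.49 mm); the cylinder at (6.5, 10.5): section is a regular 16-gon, circumradius r=11 (perimeter = 2·16·11.000·sin(180°/16) = 68.67 mm); After the difference (first − rest): starting from the r=2 cylinder, the r=11 cylinder at (6.5, 10.5) partially overlaps it — only the 0.70 mm² overlap (of its 370.44 mm²) is removed, clipping the outline — boundary = 12.28 mm; (rotated 85° about Z; rotation is an isometry so areas/perimeters/island counts are preserved). Overall, the cross-section is a single solid region. Total boundary length (outer) = 12.28 mm.

12.28 mm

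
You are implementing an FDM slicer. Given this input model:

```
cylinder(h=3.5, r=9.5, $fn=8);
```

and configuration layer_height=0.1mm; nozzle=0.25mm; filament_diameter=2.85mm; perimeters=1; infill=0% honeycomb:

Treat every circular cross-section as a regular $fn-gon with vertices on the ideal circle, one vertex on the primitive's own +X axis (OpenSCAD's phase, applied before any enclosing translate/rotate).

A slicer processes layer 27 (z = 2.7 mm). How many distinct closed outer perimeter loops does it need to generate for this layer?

1

At z = 2.7 mm: the r=9.5 cylinder gives a regular 8-gon of circumradius 9.5 (constant along its height). The result has 1 disconnected region.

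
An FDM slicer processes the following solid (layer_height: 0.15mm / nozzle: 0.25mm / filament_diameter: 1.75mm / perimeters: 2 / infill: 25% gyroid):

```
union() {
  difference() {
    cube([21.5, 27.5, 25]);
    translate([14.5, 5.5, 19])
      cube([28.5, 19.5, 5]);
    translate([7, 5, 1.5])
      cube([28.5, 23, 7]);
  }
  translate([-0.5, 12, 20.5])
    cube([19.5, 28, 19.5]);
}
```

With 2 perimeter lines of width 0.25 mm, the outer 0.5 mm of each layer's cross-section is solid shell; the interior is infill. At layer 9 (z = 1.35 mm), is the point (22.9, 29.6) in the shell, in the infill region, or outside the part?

outside

At z = 1.35 mm: the cube is present — its section is the full 21.5×27.5 rectangle; the cube at (14.5, 5.5) is absent (z outside [19, 24]); the cube at (7, 5) is not intersected at this z (z outside [1.5, 8.5]); After the difference (first − rest): none of the subtracted shapes is present at this height, so the 21.5×27.5 cube is unchanged — 1 connected region; the cube at (-0.5, 12) is not intersected at this z (z outside [20.5, 40]); Merging all regions: only that combined region is present, so the union is just that shape — 1 connected region. Overall, the cross-section is a single solid region. The nearest boundary edge runs (21.50, 0.00)→(21.50, 27.50); distance from the point to it = 2.52 mm. The point is not inside any of the regions above, so it lies outside the cross-section (2.52 mm from the nearest boundary).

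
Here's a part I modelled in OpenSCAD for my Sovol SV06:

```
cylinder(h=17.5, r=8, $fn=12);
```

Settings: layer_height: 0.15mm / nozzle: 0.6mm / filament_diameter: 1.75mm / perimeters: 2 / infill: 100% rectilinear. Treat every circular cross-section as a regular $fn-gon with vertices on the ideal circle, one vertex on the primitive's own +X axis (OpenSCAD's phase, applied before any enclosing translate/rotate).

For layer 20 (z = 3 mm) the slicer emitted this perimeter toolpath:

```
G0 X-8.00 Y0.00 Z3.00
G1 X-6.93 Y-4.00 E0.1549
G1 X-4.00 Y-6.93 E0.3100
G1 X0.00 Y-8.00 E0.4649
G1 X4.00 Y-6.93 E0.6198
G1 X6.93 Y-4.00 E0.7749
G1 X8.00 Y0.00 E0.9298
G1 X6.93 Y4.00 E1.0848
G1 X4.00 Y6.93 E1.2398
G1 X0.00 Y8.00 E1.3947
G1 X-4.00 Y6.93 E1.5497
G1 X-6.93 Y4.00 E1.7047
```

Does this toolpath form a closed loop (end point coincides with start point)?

no

Start point (G0): (-8.00, 0.00). End point (last G1): the path does not return to the start — open.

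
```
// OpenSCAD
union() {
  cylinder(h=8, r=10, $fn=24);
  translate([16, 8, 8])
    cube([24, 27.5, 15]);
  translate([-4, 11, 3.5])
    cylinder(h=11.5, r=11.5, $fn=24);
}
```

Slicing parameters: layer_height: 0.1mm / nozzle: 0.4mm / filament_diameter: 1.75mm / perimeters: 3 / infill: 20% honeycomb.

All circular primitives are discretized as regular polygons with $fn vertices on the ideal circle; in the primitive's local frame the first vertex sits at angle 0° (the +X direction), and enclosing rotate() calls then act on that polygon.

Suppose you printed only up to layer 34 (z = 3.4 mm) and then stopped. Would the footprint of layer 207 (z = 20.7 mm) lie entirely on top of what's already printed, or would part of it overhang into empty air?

part overhangs

Compare the two slices. At z = 3.4: the r=10 cylinder contributes a regular 24-gon of circumradius 10 (area = (24/2)·10.000²·sin(360°/24) = 310.58 mm²); the cube at (16, 8) is absent (z outside [8, 23]); the cylinder at (-4, 11) is absent (z outside [3.5, 15]); Combining (union): only the r=10 cylinder is present, so the union is just that shape — area = 310.58 mm². At z = 20.7: the cylinder is not intersected at this z (z outside [0, 8]); the 24×27.5 cube at (16, 8) contributes its full rectangle (area 660.00 mm²); the cylinder at (-4, 11) does not reach this height (z outside [3.5, 15]); Merging all regions: only the 24×27.5 cube at (16, 8) is present, so the union is just that shape — area = 660.00 mm². Checking containment: at z = 20.7 the cross-section extends beyond the z = 3.4 cross-section by about 660.00 mm².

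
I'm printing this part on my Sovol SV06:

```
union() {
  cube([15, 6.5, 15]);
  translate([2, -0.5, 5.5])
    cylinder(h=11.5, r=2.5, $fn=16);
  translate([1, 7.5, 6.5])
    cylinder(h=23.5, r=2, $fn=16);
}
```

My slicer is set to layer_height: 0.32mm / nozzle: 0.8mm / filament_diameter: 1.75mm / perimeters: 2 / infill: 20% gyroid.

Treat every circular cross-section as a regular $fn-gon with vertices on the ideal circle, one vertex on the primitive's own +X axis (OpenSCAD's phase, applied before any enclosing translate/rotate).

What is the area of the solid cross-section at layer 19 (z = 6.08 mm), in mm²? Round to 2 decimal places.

109.75 mm²

At z = 6.08 mm: the cube (footprint 15×6.5) is included at this height (area 97.50 mm²); the cylinder at (2, -0.5): section is a regular 16-gon, circumradius r=2.5 (area = (16/2)·2.500²·sin(360°/16) = 19.13 mm²); the cylinder at (1, 7.5) is not intersected at this z (z outside [6.5, 30]); Merging all regions: the regions partially overlap — summed areas 116.63 mm² minus the doubly-counted overlap 6.88 mm² gives 109.75 mm² — area = 109.75 mm². Overall, the cross-section is a single solid region. Net area = 109.75 mm².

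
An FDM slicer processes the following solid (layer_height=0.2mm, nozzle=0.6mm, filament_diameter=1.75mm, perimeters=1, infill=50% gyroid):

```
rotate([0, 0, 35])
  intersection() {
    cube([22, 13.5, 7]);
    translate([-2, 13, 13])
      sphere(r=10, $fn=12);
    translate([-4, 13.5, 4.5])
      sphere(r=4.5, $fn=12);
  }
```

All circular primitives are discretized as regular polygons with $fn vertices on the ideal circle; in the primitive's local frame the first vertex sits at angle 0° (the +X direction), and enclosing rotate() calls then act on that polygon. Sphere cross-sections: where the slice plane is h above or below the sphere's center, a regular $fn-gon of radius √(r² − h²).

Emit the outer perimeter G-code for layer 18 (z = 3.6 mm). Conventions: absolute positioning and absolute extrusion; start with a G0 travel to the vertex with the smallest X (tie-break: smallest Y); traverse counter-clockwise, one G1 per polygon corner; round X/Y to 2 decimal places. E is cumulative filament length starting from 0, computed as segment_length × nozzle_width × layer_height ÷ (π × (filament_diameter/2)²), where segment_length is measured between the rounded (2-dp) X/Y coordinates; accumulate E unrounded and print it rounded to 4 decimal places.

At z = 3.6 mm: the 22×13.5 cube contributes its full rectangle; the r=10 sphere at (-2, 13) contributes a regular 12-gon of circumradius √(10²−9.4²) = 3.412; the r=4.5 sphere at (-4, 13.5) slices to a regular 12-gon of circumradius 4.409 (√(r²−h²) with h=0.9 from center); Taking the intersection: the r=10 sphere at (-2, 13) partially overlaps the 22×13.5 cube; clipping to the common part keeps 3.15 mm²; the r=4.5 sphere at (-4, 13.5) partially overlaps the running intersection; clipping to the common part keeps 0.31 mm² — 1 connected region; (whole slice rotated 35° about Z — lengths, areas and connectivity unchanged). The outline is a single polygon with 3 vertices. Extrusion per mm of travel: 0.6 × 0.2 / (π × 0.875²) = 0.049890. Accumulating E over each segment gives final E = 0.1746.

G0 X-7.74 Y11.06 Z3.60
G1 X-6.87 Y9.81 E0.0760
G1 X-7.41 Y11.29 E0.1546
G1 X-7.74 Y11.06 E0.1746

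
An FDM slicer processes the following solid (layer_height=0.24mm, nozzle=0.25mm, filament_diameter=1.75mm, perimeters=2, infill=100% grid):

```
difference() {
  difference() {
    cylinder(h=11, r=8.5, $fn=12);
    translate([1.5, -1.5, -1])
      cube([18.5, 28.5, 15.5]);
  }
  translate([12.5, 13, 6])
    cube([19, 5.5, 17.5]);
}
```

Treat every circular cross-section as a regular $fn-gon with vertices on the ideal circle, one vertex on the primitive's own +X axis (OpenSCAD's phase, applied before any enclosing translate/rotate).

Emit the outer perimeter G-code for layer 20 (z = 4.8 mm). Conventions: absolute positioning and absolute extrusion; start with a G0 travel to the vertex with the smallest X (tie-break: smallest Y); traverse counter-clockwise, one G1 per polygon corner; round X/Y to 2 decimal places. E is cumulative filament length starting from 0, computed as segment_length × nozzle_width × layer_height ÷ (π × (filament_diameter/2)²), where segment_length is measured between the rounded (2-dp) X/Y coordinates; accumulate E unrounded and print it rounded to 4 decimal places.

G0 X-8.50 Y0.00 Z4.80
G1 X-7.36 Y-4.25 E0.1098
G1 X-4.25 Y-7.36 E0.2195
G1 X0.00 Y-8.50 E0.3292
G1 X4.25 Y-7.36 E0.4390
G1 X7.36 Y-4.25 E0.5487
G1 X8.10 Y-1.50 E0.6198
G1 X1.50 Y-1.50 E0.7844
G1 X1.50 Y8.10 E1.0239
G1 X0.00 Y8.50 E1.0626
G1 X-4.25 Y7.36 E1.1724
G1 X-7.36 Y4.25 E1.2821
G1 X-8.50 Y0.00 E1.3918

At z = 4.8 mm: the cylinder: section is a regular 12-gon, circumradius r=8.5; the cube at (1.5, -1.5) (footprint 18.5×28.5) is included at this height; After the difference (first − rest): starting from the r=8.5 cylinder, the 18.5×28.5 cube at (1.5, -1.5) partially overlaps it — only the 51.94 mm² overlap (of its 527.25 mm²) is removed, clipping the outline — 1 connected region; the cube at (12.5, 13) is not intersected at this z (z outside [6, 23.5]); Subtracting the remaining from the first: none of the subtracted shapes is present at this height, so that combined region is unchanged — 1 connected region. The outline is a single polygon with 12 vertices. Extrusion per mm of travel: 0.25 × 0.24 / (π × 0.875²) = 0.024945. Accumulating E over each segment gives final E = 1.3918.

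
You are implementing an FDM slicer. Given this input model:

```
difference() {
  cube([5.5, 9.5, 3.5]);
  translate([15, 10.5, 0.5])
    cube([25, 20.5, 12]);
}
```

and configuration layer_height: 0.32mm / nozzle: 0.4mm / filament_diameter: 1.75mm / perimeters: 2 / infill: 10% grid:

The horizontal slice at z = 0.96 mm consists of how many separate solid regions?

At z = 0.96 mm: the cube (footprint 5.5×9.5) is included at this height; the cube at (15, 10.5) is present — its section is the full 25×20.5 rectangle; Subtracting the remaining from the first: starting from the 5.5×9.5 cube, the 25×20.5 cube at (15, 10.5) misses the remaining region (no effect) — 1 connected region. The result has 1 disconnected region.

1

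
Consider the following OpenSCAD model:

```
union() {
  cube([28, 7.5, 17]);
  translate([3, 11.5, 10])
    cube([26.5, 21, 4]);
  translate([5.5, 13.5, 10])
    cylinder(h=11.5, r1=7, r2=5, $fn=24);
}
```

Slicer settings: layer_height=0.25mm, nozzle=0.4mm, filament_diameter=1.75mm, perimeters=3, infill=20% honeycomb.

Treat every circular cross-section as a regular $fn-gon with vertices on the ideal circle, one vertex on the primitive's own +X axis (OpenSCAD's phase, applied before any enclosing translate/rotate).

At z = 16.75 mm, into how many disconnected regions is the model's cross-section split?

2

At z = 16.75 mm: the cube is present — its section is the full 28×7.5 rectangle; the cube at (3, 11.5) is not intersected at this z (z outside [10, 14]); the cone at (5.5, 13.5) contributes a regular 24-gon of circumradius 5.826 (interpolated between r1=7 and r2=5 at t=0.587); Combining (union): the 2 present regions are separate (no shared area or edge), so areas and boundary lengths simply add and each stays a separate island — 2 connected regions. The result has 2 disconnected regions.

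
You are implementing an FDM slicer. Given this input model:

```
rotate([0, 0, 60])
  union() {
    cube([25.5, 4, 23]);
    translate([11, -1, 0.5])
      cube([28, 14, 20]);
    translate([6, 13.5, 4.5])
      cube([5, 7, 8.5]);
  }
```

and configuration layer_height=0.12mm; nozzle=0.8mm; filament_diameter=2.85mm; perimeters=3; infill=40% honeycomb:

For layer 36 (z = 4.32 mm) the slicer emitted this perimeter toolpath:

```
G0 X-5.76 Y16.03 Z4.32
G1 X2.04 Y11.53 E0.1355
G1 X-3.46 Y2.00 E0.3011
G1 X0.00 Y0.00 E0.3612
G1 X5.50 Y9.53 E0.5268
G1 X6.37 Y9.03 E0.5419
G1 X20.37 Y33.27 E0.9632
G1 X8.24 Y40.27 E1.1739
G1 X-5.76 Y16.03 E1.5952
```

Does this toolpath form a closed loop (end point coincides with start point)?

yes

Start point (G0): (-5.76, 16.03). End point (last G1): the path returns to the start — closed.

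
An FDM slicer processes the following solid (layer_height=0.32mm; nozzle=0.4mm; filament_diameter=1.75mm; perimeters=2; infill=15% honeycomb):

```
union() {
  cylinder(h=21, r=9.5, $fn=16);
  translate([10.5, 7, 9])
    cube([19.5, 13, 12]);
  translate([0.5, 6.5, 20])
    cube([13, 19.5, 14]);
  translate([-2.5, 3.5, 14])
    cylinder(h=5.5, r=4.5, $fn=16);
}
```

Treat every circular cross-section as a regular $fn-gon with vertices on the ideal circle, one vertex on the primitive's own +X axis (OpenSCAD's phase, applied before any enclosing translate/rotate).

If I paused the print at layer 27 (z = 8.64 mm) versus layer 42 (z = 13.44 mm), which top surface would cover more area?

Layer 27 (z = 8.64): the r=9.5 cylinder contributes a regular 16-gon of circumradius 9.5 (area = (16/2)·9.500²·sin(360°/16) = 276.30 mm²); the cube at (10.5, 7) is not intersected at this z (z outside [9, 21]); the cube at (0.5, 6.5) is not intersected at this z (z outside [20, 34]); the cylinder at (-2.5, 3.5) is not intersected at this z (z outside [14, 19.5]); Combining (union): only the r=9.5 cylinder is present, so the union is just that shape — area = 276.30 mm². So its area = 276.30 mm². Layer 42 (z = 13.44): the cylinder: section is a regular 16-gon, circumradius r=9.5 (area = (16/2)·9.500²·sin(360°/16) = 276.30 mm²); the cube at (10.5, 7) (footprint 19.5×13) is included at this height (area 253.50 mm²); the cube at (0.5, 6.5) does not reach this height (z outside [20, 34]); the cylinder at (-2.5, 3.5) is absent (z outside [14, 19.5]); Taking the union: the 2 present regions are separate (no shared area or edge), so areas and boundary lengths simply add and each stays a separate island — area = 529.80 mm². So its area = 529.80 mm². Layer 42 is larger (529.80 vs 276.30 mm²).

layer 42 (z = 13.44 mm)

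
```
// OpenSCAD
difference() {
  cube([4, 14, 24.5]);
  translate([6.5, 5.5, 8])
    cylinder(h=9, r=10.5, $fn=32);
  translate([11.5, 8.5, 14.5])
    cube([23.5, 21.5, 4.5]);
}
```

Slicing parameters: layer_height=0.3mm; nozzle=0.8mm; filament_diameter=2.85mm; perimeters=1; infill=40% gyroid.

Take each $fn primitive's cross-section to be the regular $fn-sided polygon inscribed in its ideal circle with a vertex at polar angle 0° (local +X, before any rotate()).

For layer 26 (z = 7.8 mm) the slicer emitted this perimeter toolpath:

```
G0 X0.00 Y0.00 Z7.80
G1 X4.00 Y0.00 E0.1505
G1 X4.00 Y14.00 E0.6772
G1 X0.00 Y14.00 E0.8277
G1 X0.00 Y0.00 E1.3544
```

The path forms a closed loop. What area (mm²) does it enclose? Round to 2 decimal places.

Apply the shoelace formula to the sequence of (X, Y) vertices; enclosed area = 56.00 mm².

56.00 mm²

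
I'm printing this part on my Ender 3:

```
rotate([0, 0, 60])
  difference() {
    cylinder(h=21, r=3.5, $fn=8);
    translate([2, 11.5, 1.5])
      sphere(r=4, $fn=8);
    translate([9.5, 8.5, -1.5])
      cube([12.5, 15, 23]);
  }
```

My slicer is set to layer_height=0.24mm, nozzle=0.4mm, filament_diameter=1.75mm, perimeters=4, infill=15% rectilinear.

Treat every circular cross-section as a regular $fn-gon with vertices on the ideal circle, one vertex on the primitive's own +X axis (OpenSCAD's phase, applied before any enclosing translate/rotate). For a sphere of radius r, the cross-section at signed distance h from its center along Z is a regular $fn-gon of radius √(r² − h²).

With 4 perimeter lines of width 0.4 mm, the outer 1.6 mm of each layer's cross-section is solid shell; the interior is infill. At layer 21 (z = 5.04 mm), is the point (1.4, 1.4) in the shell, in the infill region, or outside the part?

At z = 5.04 mm: the r=3.5 cylinder contributes a regular 8-gon of circumradius 3.5; the sphere at (2, 11.5): section is a regular 8-gon, circumradius = √(r²−h²) = √(4²−3.54²) = 1.862; the 12.5×15 cube at (9.5, 8.5) contributes its full rectangle; Subtracting the remaining from the first: starting from the r=3.5 cylinder, the r=4 sphere at (2, 11.5) misses the remaining region (no effect); the 12.5×15 cube at (9.5, 8.5) misses the remaining region (no effect) — 1 connected region; (rotated 60° about Z; rotation is an isometry so areas/perimeters/island counts are preserved). Overall, the cross-section is a single solid region. Undo the 60° rotation: the query point maps to (1.912, -0.512) in the un-rotated model frame. The nearest boundary edge runs (3.50, 0.00)→(2.47, -2.47); distance from the point to it = 1.27 mm. The point is inside the cross-section, 1.27 mm from the nearest boundary — within the 1.6 mm shell band (4 × 0.4).

shell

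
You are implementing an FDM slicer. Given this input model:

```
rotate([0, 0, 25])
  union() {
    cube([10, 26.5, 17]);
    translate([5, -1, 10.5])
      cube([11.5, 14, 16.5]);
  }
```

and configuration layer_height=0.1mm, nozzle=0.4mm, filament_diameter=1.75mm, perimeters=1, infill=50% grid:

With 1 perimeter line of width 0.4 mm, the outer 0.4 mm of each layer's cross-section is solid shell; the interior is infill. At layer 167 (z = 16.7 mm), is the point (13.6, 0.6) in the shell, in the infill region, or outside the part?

outside

At z = 16.7 mm: the cube is present — its section is the full 10×26.5 rectangle; the cube at (5, -1) is present — its section is the full 11.5×14 rectangle; Combining (union): the regions partially overlap (shared area 65.00 mm²), so overlapping operands fuse into one piece — 1 connected region; (rotated 25° about Z; rotation is an isometry so areas/perimeters/island counts are preserved). Overall, the cross-section is a single solid region. Undo the 25° rotation: the query point maps to (12.579, -5.204) in the un-rotated model frame. The nearest boundary edge runs (16.50, -1.00)→(5.00, -1.00); distance from the point to it = 4.20 mm. The point is not inside any of the regions above, so it lies outside the cross-section (4.20 mm from the nearest boundary).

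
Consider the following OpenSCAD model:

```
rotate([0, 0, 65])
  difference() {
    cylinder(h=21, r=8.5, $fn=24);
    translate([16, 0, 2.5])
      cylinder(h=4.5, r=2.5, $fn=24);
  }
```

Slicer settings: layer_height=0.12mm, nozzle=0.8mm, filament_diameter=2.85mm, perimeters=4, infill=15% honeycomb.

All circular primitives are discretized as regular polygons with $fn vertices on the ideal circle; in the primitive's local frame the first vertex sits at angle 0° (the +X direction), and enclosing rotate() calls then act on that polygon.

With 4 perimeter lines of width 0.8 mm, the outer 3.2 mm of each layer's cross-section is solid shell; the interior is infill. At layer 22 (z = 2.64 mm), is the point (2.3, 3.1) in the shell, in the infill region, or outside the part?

At z = 2.64 mm: the cylinder: section is a regular 24-gon, circumradius r=8.5; the r=2.5 cylinder at (16, 0) contributes a regular 24-gon of circumradius 2.5; After the difference (first − rest): starting from the r=8.5 cylinder, the r=2.5 cylinder at (16, 0) misses the remaining region (no effect) — 1 connected region; (whole slice rotated 65° about Z — lengths, areas and connectivity unchanged). Overall, the cross-section is a single solid region. Undo the 65° rotation: the query point maps to (3.782, -0.774) in the un-rotated model frame. The nearest boundary edge runs (8.50, 0.00)→(8.21, -2.20); distance from the point to it = 4.58 mm. The point is inside the cross-section and 4.58 mm from the nearest boundary — more than the 3.2 mm shell width (4 × 0.8), so it's in the infill interior.

infill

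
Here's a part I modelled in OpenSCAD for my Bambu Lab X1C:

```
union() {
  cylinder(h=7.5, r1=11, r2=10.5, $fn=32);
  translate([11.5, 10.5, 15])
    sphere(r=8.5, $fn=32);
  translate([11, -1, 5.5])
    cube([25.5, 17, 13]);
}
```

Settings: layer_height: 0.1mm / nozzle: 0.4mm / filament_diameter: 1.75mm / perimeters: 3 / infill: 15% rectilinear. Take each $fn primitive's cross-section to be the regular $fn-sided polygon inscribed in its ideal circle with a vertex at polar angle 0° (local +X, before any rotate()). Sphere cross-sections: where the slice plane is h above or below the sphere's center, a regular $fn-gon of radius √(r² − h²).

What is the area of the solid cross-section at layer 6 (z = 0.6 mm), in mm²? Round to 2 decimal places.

374.95 mm²

At z = 0.6 mm: the cone: at t=0.080 of its height the radius interpolates to r₁+(r₂−r₁)t = 10.960, giving a regular 32-gon of that circumradius (area = (32/2)·10.960²·sin(360°/32) = 374.95 mm²); the sphere at (11.5, 10.5) is absent (|z−center|=14.400 > r=8.5); the cube at (11, -1) is absent (z outside [5.5, 18.5]); Merging all regions: only the cone is present, so the union is just that shape — area = 374.95 mm². Overall, the cross-section is a single solid region. Net area = 374.95 mm².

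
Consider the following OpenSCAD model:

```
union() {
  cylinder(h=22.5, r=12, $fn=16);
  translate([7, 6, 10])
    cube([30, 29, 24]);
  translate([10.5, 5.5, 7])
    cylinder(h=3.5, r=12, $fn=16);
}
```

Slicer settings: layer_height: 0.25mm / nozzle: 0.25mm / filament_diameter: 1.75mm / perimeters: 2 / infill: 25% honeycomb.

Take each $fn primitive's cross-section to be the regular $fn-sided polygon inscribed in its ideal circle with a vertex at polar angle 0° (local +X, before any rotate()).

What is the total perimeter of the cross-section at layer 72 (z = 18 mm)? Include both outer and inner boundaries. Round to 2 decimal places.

At z = 18 mm: the r=12 cylinder gives a regular 16-gon of circumradius 12 (constant along its height) (perimeter = 2·16·12.000·sin(180°/16) = 74.91 mm); the 30×29 cube at (7, 6) contributes its full rectangle (perimeter 118.00 mm); the cylinder at (10.5, 5.5) is not intersected at this z (z outside [7, 10.5]); Merging all regions: the regions partially overlap (shared area 6.49 mm²), so the edge portions inside another operand are dropped and the merged outline is re-measured after clipping — boundary = 181.52 mm. Overall, the cross-section is a single solid region. Total boundary length (outer) = 181.52 mm.

181.52 mm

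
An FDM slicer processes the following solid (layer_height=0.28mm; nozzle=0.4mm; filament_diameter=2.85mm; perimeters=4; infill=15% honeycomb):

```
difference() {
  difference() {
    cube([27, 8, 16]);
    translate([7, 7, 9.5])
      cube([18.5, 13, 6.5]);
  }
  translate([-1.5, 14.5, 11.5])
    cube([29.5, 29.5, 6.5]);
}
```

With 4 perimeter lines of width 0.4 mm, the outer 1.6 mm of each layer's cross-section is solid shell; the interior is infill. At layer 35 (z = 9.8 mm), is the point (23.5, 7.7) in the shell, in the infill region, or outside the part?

At z = 9.8 mm: the cube (footprint 27×8) is included at this height; the cube at (7, 7) (footprint 18.5×13) is included at this height; Subtracting the remaining from the first: starting from the 27×8 cube, the 18.5×13 cube at (7, 7) partially overlaps it — only the 18.50 mm² overlap (of its 240.50 mm²) is removed, clipping the outline — 1 connected region; the cube at (-1.5, 14.5) does not reach this height (z outside [11.5, 18]); Taking the first minus the rest: none of the subtracted shapes is present at this height, so that combined region is unchanged — 1 connected region. Overall, the cross-section is a single solid region. The nearest boundary edge runs (7.00, 7.00)→(25.50, 7.00); distance from the point to it = 0.70 mm. The point is not inside any of the regions above, so it lies outside the cross-section (0.70 mm from the nearest boundary).

outside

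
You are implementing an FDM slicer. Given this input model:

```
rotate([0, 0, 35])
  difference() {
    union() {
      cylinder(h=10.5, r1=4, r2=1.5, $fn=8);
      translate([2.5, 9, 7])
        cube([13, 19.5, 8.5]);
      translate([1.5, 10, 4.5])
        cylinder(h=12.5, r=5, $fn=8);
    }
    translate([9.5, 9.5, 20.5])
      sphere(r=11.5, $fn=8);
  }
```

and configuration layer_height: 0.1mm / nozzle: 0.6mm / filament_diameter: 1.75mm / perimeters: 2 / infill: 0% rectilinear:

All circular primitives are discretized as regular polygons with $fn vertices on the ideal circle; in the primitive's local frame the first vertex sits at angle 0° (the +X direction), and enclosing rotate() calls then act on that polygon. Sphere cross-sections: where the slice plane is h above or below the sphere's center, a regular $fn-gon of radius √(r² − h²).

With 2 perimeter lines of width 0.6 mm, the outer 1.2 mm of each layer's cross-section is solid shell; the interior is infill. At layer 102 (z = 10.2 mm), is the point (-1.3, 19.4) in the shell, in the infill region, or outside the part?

infill

At z = 10.2 mm: the cone contributes a regular 8-gon of circumradius 1.571 (interpolated between r1=4 and r2=1.5 at t=0.971); the cube at (2.5, 9) is present — its section is the full 13×19.5 rectangle; the r=5 cylinder at (1.5, 10) gives a regular 8-gon of circumradius 5 (constant along its height); Taking the union: the regions partially overlap (shared area 16.68 mm²), so overlapping operands fuse into one piece — 2 connected regions; the r=11.5 sphere at (9.5, 9.5) slices to a regular 8-gon of circumradius 5.115 (√(r²−h²) with h=10.3 from center); Subtracting the remaining from the first: starting from the result so far, the r=11.5 sphere at (9.5, 9.5) partially overlaps it — only the 43.35 mm² overlap (of its 73.99 mm²) is removed, clipping the outline — 2 connected regions; (rotated 35° about Z; rotation is an isometry so areas/perimeters/island counts are preserved). Overall, the cross-section has 2 separate islands. Undo the 35° rotation: the query point maps to (10.062, 16.637) in the un-rotated model frame. The nearest boundary edge runs (13.12, 13.12)→(9.50, 14.61); distance from the point to it = 2.10 mm. (Shell/infill is judged within the island containing the point — the largest one.) The point is inside the cross-section and 2.10 mm from the nearest boundary — more than the 1.2 mm shell width (2 × 0.6), so it's in the infill interior.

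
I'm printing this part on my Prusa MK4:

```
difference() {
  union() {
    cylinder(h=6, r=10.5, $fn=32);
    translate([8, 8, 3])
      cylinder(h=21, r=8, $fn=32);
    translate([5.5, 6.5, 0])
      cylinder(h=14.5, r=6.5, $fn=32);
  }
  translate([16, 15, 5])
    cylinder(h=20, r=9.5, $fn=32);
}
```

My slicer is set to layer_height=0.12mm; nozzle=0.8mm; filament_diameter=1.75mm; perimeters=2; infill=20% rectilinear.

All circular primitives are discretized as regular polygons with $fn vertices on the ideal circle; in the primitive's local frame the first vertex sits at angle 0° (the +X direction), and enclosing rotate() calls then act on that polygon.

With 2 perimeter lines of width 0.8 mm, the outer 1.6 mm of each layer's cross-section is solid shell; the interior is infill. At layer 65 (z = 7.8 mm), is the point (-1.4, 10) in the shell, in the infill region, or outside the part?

At z = 7.8 mm: the cylinder is absent (z outside [0, 6]); the r=8 cylinder at (8, 8) contributes a regular 32-gon of circumradius 8; the r=6.5 cylinder at (5.5, 6.5) gives a regular 32-gon of circumradius 6.5 (constant along its height); Merging all regions: the regions partially overlap (shared area 118.20 mm²), so overlapping operands fuse into one piece — 1 connected region; the cylinder at (16, 15): section is a regular 32-gon, circumradius r=9.5; Subtracting the remaining from the first: starting from that combined region, the r=9.5 cylinder at (16, 15) partially overlaps it — only the 65.33 mm² overlap (of its 281.71 mm²) is removed, clipping the outline — 1 connected region. Overall, the cross-section is a single solid region. The nearest boundary edge runs (-0.51, 8.99)→(0.10, 10.11); distance from the point to it = 1.27 mm. The point is not inside any of the regions above, so it lies outside the cross-section (1.27 mm from the nearest boundary).

outside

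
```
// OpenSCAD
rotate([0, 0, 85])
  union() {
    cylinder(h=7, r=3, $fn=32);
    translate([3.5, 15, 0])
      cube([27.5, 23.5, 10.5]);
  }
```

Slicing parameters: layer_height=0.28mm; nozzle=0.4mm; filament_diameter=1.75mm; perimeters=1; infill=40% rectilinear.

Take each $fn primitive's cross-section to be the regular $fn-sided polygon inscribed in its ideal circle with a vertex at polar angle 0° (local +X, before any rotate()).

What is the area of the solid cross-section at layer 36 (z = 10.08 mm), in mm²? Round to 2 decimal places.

646.25 mm²

At z = 10.08 mm: the cylinder is absent (z outside [0, 7]); the cube at (3.5, 15) is present — its section is the full 27.5×23.5 rectangle (area 646.25 mm²); Taking the union: only the 27.5×23.5 cube at (3.5, 15) is present, so the union is just that shape — area = 646.25 mm²; (rotated 85° about Z; rotation is an isometry so areas/perimeters/island counts are preserved). Overall, the cross-section is a single solid region. Net area = 646.25 mm².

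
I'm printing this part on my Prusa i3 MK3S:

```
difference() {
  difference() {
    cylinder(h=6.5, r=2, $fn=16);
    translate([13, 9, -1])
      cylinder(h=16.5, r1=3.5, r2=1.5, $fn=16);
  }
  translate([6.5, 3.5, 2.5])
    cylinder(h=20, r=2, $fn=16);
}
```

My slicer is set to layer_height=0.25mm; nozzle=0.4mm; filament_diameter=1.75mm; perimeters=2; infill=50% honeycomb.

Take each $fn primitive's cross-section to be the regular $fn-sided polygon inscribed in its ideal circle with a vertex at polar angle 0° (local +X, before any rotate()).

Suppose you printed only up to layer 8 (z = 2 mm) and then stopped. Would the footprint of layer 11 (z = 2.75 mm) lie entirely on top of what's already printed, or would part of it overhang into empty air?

Compare the two slices. At z = 2: the r=2 cylinder contributes a regular 16-gon of circumradius 2 (area = (16/2)·2.000²·sin(360°/16) = 12.25 mm²); the cone at (13, 9) contributes a regular 16-gon of circumradius 3.136 (interpolated between r1=3.5 and r2=1.5 at t=0.182) (area = (16/2)·3.136²·sin(360°/16) = 30.11 mm²); After the difference (first − rest): starting from the r=2 cylinder (12.25 mm²), the cone at (13, 9) misses the remaining region (no effect) — area = 12.25 mm²; the cylinder at (6.5, 3.5) is not intersected at this z (z outside [2.5, 22.5]); Subtracting the remaining from the first: none of the subtracted shapes is present at this height, so the result so far is unchanged — area = 12.25 mm². At z = 2.75: the r=2 cylinder contributes a regular 16-gon of circumradius 2 (area = (16/2)·2.000²·sin(360°/16) = 12.25 mm²); the cone at (13, 9): at t=0.227 of its height the radius interpolates to r₁+(r₂−r₁)t = 3.045, giving a regular 16-gon of that circumradius (area = (16/2)·3.045²·sin(360°/16) = 28.39 mm²); Subtracting the remaining from the first: starting from the r=2 cylinder (12.25 mm²), the cone at (13, 9) misses the remaining region (no effect) — area = 12.25 mm²; the r=2 cylinder at (6.5, 3.5) contributes a regular 16-gon of circumradius 2 (area = (16/2)·2.000²·sin(360°/16) = 12.25 mm²); Subtracting the remaining from the first: starting from that combined region (12.25 mm²), the r=2 cylinder at (6.5, 3.5) misses the remaining region (no effect) — area = 12.25 mm². Checking containment: the cross-section at z = 2.75 is a subset of the cross-section at z = 2.

entirely on top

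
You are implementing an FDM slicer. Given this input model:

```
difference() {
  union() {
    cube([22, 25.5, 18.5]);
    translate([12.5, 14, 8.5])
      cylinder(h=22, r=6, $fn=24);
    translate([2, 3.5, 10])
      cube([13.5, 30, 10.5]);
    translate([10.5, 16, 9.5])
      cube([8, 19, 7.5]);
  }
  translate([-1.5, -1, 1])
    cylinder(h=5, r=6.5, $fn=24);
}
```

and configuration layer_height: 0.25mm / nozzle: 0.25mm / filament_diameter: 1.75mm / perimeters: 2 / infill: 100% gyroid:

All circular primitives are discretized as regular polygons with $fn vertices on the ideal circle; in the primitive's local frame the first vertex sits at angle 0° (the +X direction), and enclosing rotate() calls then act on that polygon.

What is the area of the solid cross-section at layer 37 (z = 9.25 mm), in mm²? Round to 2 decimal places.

561.00 mm²

At z = 9.25 mm: the 22×25.5 cube contributes its full rectangle (area 561.00 mm²); the r=6 cylinder at (12.5, 14) contributes a regular 24-gon of circumradius 6 (area = (24/2)·6.000²·sin(360°/24) = 111.81 mm²); the cube at (2, 3.5) does not reach this height (z outside [10, 20.5]); the cube at (10.5, 16) does not reach this height (z outside [9.5, 17]); Merging all regions: the r=6 cylinder at (12.5, 14) lies entirely inside the 22×25.5 cube, so the union is just the 22×25.5 cube — area = 561.00 mm²; the cylinder at (-1.5, -1) does not reach this height (z outside [1, 6]); Subtracting the remaining from the first: none of the subtracted shapes is present at this height, so that combined region is unchanged — area = 561.00 mm². Overall, the cross-section is a single solid region. Net area = 561.00 mm².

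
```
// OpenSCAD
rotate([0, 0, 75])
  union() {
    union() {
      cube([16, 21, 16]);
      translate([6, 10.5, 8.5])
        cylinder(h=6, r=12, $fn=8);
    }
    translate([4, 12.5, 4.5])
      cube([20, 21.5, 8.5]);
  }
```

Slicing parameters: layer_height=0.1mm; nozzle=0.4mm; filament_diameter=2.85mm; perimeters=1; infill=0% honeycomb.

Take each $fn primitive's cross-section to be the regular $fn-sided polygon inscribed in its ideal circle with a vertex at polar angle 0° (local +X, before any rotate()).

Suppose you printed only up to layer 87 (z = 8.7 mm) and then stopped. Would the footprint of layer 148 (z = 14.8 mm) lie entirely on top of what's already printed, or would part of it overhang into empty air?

entirely on top

Compare the two slices. At z = 8.7: the cube is present — its section is the full 16×21 rectangle (area 336.00 mm²); the r=12 cylinder at (6, 10.5) gives a regular 8-gon of circumradius 12 (constant along its height) (area = (8/2)·12.000²·sin(360°/8) = 407.29 mm²); Merging all regions: the regions partially overlap — summed areas 743.29 mm² minus the doubly-counted overlap 312.21 mm² gives 431.08 mm² — area = 431.08 mm²; the cube at (4, 12.5) is present — its section is the full 20×21.5 rectangle (area 430.00 mm²); Merging all regions: the regions partially overlap — summed areas 861.08 mm² minus the doubly-counted overlap 108.54 mm² gives 752.53 mm² — area = 752.53 mm²; (whole slice rotated 75° about Z — lengths, areas and connectivity unchanged). At z = 14.8: the 16×21 cube contributes its full rectangle (area 336.00 mm²); the cylinder at (6, 10.5) is not intersected at this z (z outside [8.5, 14.5]); Taking the union: only the 16×21 cube is present, so the union is just that shape — area = 336.00 mm²; the cube at (4, 12.5) does not reach this height (z outside [4.5, 13]); Combining (union): only that combined region is present, so the union is just that shape — area = 336.00 mm²; (rotated 75° about Z; rotation is an isometry so areas/perimeters/island counts are preserved). Checking containment: the cross-section at z = 14.8 is a subset of the cross-section at z = 8.7.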